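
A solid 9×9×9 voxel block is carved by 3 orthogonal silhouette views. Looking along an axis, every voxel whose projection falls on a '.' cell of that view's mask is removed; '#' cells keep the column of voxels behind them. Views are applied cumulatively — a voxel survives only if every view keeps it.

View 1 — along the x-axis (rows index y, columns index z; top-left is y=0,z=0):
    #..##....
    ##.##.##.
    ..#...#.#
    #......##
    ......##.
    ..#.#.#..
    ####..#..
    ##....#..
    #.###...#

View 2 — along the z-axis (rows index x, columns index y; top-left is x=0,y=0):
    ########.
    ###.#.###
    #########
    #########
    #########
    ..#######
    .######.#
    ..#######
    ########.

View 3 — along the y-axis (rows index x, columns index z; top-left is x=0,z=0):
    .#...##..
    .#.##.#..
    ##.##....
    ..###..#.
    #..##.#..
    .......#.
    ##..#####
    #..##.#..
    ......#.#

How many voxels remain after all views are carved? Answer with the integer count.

119 voxels

start: 9×9×9 = 729 voxels
V1 x: intersect with YZ mask (33 set) -- 297 left
V2 z: intersect with XY mask (71 set) -- 257 left
V3 y: intersect with XZ mask (33 set) -- 119 left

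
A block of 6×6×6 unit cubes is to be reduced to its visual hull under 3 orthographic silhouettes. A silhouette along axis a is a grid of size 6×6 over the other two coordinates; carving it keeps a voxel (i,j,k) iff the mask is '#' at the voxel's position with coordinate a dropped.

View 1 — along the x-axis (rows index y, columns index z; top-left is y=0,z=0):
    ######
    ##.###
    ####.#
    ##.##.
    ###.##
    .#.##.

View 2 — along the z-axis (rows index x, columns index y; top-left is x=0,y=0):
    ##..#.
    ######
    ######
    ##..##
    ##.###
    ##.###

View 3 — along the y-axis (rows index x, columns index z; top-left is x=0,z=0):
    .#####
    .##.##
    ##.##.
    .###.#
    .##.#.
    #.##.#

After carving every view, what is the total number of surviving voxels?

89 voxels

before carving: 216 voxels (6×6×6)
carve view 1 (along x, YZ-mask fill 28/36): 168 voxels remain
carve view 2 (along z, XY-mask fill 29/36): 137 voxels remain
carve view 3 (along y, XZ-mask fill 24/36): 89 voxels remain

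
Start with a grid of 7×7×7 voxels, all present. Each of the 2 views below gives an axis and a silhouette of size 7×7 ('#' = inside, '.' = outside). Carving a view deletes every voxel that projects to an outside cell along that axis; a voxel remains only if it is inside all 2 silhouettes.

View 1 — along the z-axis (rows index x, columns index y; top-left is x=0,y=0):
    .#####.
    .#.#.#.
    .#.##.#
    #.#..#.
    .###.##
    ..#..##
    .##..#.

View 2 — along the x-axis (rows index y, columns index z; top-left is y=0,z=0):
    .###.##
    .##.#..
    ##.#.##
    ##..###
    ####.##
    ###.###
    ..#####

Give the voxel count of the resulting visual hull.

start: 7×7×7 = 343 voxels
step 1: project along z, AND mask (26/49) → |grid| = 182
step 2: project along x, AND mask (35/49) → |grid| = 128

|visual hull| = 128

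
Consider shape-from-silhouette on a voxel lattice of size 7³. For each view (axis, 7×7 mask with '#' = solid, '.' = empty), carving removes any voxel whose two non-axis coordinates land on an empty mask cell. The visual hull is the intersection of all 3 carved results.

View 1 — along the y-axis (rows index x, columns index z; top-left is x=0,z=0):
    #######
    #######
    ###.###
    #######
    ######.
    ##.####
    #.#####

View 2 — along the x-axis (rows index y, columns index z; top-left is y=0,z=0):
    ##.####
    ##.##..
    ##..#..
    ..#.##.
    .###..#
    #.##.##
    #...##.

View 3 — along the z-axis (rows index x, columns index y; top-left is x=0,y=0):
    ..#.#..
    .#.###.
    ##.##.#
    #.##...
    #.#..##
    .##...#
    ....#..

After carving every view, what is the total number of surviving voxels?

voxel count = 80

before carving: 343 voxels (7×7×7)
carve view 1 (along y, XZ-mask fill 45/49): 315 voxels remain
carve view 2 (along x, YZ-mask fill 28/49): 182 voxels remain
carve view 3 (along z, XY-mask fill 22/49): 80 voxels remain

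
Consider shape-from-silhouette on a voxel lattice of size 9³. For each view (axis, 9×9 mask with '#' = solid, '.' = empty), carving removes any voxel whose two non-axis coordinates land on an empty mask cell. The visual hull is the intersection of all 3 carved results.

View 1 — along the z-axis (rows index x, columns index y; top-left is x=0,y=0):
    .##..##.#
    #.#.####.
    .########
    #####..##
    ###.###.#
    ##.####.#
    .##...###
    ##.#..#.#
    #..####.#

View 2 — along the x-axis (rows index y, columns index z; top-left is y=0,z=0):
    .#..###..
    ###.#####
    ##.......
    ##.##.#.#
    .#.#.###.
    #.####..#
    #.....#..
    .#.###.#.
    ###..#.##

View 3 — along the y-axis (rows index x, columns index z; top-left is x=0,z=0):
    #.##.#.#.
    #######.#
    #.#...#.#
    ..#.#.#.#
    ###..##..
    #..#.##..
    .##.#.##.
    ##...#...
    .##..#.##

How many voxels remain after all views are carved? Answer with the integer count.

voxel count = 145

initial block: 9^3 = 729
carve view 1 (along z, XY-mask fill 56/81): 504 voxels remain
carve view 2 (along x, YZ-mask fill 44/81): 272 voxels remain
carve view 3 (along y, XZ-mask fill 43/81): 145 voxels remain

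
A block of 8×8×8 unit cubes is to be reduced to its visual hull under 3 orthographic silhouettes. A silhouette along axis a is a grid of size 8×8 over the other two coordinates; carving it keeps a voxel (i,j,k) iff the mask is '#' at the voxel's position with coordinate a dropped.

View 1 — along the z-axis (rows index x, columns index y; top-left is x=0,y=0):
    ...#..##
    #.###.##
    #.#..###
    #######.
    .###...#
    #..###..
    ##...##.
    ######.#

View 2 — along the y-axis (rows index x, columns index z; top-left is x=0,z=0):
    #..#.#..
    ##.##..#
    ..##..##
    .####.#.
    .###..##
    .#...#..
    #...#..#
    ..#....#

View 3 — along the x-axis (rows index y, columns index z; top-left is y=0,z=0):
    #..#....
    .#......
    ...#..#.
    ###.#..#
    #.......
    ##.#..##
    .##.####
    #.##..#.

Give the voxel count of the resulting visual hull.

remaining voxels: 63

start: 8×8×8 = 512 voxels
  1. axis=2 (XY plane), |mask|=40  ⇒  voxels=320
  2. axis=1 (XZ plane), |mask|=29  ⇒  voxels=148
  3. axis=0 (YZ plane), |mask|=26  ⇒  voxels=63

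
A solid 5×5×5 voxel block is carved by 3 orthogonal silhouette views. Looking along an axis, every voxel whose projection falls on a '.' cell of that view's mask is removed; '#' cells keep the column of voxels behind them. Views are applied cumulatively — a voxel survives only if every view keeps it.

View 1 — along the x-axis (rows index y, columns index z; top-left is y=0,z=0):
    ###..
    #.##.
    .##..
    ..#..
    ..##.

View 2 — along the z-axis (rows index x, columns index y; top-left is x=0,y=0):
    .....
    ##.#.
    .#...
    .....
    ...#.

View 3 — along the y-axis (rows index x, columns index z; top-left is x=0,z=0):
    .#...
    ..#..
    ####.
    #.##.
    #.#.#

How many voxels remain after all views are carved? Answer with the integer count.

remaining voxels: 7

start: 5×5×5 = 125 voxels
carve view 1 (along x, YZ-mask fill 11/25): 55 voxels remain
carve view 2 (along z, XY-mask fill 5/25): 11 voxels remain
carve view 3 (along y, XZ-mask fill 12/25): 7 voxels remain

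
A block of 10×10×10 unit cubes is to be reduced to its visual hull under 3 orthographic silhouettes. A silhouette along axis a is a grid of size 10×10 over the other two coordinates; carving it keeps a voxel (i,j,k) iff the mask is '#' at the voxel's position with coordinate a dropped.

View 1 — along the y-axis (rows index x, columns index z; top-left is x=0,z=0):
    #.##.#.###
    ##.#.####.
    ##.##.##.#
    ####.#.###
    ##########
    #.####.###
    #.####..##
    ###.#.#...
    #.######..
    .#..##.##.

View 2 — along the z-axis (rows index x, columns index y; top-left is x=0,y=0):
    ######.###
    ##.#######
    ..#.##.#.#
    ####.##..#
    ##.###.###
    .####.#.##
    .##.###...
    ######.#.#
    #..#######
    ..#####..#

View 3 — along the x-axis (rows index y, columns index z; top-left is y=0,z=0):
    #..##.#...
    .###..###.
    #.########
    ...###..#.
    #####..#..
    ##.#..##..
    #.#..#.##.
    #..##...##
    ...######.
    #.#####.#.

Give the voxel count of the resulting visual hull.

initial block: 10^3 = 1000
V1 y: intersect with XZ mask (71 set) -- 710 left
V2 z: intersect with XY mask (72 set) -- 514 left
V3 x: intersect with YZ mask (57 set) -- 304 left

remaining voxels: 304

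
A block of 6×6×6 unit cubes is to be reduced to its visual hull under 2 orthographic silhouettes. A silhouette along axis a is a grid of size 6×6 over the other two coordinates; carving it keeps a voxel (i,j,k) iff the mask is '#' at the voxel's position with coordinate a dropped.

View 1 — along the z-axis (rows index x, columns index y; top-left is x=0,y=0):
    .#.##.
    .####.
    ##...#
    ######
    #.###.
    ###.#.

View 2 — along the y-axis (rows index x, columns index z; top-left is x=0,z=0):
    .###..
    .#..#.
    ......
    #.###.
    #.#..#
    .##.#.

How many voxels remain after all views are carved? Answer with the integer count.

before carving: 216 voxels (6×6×6)
V1 z: intersect with XY mask (24 set) -- 144 left
V2 y: intersect with XZ mask (15 set) -- 65 left

remaining voxels: 65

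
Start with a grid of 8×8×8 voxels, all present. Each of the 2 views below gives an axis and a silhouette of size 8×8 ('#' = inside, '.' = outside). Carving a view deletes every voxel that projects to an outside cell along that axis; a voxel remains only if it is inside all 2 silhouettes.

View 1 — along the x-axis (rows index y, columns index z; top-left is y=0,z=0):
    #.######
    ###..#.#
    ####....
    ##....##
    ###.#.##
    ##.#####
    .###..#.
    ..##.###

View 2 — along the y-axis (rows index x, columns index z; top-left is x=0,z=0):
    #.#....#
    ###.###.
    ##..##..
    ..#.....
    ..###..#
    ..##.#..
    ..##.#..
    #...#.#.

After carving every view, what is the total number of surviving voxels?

start: 8×8×8 = 512 voxels
step 1: project along x, AND mask (42/64) → |grid| = 336
step 2: project along y, AND mask (27/64) → |grid| = 139

139 voxels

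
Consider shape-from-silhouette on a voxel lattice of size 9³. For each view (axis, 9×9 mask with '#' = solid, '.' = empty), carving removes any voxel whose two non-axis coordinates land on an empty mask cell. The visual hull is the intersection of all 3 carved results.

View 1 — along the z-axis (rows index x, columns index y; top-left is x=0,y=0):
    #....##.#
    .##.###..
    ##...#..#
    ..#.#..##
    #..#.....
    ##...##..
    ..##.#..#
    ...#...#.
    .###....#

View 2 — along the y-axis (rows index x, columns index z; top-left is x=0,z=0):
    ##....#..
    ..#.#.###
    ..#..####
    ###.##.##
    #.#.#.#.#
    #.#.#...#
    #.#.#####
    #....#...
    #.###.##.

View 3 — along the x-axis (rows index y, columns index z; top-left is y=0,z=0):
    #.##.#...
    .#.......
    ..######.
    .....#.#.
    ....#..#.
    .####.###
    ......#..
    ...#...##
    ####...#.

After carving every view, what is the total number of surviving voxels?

71 voxels

start: 9×9×9 = 729 voxels
[1] z-view keeps 33 columns → grid now 297
[2] y-view keeps 44 columns → grid now 167
[3] x-view keeps 31 columns → grid now 71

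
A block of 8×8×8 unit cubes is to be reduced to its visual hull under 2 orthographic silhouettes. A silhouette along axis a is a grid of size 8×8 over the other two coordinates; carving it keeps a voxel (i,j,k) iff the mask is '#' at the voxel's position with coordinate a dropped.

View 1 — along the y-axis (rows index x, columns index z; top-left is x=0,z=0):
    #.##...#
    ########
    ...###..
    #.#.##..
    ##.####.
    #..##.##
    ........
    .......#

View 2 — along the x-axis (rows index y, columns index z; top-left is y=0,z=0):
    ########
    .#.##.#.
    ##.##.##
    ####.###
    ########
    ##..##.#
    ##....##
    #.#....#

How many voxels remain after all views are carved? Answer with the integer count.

before carving: 512 voxels (8×8×8)
[1] y-view keeps 31 columns → grid now 248
[2] x-view keeps 45 columns → grid now 173

voxel count = 173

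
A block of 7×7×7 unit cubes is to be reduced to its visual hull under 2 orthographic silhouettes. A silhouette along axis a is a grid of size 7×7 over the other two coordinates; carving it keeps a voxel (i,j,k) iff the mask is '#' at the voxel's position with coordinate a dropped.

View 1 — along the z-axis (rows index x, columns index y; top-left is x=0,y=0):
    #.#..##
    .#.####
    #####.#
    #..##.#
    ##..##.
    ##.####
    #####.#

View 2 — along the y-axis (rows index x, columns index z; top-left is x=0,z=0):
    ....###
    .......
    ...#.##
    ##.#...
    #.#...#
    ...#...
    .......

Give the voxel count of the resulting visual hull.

60 voxels

full grid |V| = 343
  1. axis=2 (XY plane), |mask|=35  ⇒  voxels=245
  2. axis=1 (XZ plane), |mask|=13  ⇒  voxels=60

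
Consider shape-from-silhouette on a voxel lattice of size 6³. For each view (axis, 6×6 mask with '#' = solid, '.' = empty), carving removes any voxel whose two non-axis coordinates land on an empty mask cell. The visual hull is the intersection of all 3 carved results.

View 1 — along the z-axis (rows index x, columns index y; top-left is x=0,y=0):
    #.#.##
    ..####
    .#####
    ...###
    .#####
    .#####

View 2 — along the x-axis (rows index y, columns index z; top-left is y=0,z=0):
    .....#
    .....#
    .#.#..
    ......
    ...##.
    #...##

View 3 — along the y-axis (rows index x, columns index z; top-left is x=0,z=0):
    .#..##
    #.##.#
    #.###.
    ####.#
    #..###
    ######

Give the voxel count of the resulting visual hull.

full grid |V| = 216
V1 z: intersect with XY mask (26 set) -- 156 left
V2 x: intersect with YZ mask (9 set) -- 44 left
V3 y: intersect with XZ mask (26 set) -- 32 left

|visual hull| = 32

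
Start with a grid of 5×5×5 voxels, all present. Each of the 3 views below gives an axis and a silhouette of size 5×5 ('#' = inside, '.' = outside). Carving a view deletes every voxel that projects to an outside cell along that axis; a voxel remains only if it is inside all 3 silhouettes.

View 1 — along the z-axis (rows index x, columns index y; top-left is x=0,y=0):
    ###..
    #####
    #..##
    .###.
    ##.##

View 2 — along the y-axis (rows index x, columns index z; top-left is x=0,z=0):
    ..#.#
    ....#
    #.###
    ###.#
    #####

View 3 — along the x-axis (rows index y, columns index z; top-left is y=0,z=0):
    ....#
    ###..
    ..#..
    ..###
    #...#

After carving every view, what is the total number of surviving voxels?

full grid |V| = 125
[1] z-view keeps 18 columns → grid now 90
[2] y-view keeps 16 columns → grid now 55
[3] x-view keeps 10 columns → grid now 27

voxel count = 27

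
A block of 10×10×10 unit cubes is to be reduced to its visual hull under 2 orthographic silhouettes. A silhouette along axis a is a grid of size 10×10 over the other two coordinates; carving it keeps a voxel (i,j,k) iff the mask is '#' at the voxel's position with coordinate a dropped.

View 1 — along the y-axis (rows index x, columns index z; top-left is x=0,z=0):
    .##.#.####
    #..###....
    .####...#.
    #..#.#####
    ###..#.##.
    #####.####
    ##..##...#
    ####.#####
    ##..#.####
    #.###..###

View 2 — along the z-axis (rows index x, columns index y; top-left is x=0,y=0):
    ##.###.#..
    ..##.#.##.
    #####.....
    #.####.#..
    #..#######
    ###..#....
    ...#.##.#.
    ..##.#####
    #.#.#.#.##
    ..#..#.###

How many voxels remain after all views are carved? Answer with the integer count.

|visual hull| = 373

full grid |V| = 1000
step 1: project along y, AND mask (66/100) → |grid| = 660
step 2: project along z, AND mask (56/100) → |grid| = 373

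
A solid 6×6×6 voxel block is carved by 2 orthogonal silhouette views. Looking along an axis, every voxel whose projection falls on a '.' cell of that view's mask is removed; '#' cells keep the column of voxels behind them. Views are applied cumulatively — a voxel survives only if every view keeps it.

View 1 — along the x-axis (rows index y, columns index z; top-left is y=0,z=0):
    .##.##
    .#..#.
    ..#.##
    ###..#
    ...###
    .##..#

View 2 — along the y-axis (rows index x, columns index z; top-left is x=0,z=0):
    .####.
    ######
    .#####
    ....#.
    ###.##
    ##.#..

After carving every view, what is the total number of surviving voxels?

initial block: 6^3 = 216
after view 1 [x-axis, 19 of 36 cells solid] → remaining = 114
after view 2 [y-axis, 24 of 36 cells solid] → remaining = 78

voxel count = 78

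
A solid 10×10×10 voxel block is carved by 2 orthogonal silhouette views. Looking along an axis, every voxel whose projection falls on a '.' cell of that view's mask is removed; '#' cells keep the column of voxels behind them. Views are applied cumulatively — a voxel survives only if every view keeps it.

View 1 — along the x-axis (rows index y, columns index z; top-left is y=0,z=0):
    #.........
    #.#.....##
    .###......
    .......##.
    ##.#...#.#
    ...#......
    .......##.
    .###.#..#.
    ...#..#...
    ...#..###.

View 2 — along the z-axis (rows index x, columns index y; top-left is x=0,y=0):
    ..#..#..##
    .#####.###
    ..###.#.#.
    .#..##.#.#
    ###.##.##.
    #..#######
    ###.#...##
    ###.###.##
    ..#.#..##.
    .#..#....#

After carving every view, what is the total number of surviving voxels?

181 voxels

before carving: 1000 voxels (10×10×10)
  1. axis=0 (YZ plane), |mask|=29  ⇒  voxels=290
  2. axis=2 (XY plane), |mask|=58  ⇒  voxels=181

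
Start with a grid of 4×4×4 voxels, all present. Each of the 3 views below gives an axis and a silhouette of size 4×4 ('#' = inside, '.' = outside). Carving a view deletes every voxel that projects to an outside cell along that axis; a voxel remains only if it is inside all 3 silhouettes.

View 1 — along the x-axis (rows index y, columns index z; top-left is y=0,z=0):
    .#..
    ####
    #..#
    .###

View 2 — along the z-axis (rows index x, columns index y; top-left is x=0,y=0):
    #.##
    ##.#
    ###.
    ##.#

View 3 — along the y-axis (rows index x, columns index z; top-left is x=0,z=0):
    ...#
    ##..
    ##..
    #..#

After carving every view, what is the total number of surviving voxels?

full grid |V| = 64
after view 1 [x-axis, 10 of 16 cells solid] → remaining = 40
after view 2 [z-axis, 12 of 16 cells solid] → remaining = 29
after view 3 [y-axis, 7 of 16 cells solid] → remaining = 13

|visual hull| = 13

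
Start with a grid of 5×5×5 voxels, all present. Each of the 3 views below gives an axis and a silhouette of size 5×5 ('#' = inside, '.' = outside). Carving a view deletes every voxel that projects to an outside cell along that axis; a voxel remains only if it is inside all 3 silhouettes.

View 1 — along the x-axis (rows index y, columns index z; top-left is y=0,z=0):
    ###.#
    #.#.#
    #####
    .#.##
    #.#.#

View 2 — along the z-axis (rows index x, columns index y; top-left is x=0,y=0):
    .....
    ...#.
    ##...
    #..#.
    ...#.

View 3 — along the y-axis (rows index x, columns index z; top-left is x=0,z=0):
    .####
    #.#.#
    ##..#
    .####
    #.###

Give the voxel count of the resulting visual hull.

remaining voxels: 14

full grid |V| = 125
after view 1 [x-axis, 18 of 25 cells solid] → remaining = 90
after view 2 [z-axis, 6 of 25 cells solid] → remaining = 20
after view 3 [y-axis, 18 of 25 cells solid] → remaining = 14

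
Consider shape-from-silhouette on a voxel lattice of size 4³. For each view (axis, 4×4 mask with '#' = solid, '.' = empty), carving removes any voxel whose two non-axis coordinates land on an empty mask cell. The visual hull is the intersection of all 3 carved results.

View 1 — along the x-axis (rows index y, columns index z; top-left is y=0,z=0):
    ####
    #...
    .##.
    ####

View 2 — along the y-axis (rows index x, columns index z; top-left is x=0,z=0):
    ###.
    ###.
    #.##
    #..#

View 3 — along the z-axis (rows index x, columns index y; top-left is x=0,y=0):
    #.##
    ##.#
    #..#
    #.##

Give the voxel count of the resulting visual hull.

before carving: 64 voxels (4×4×4)
after view 1 [x-axis, 11 of 16 cells solid] → remaining = 44
after view 2 [y-axis, 11 of 16 cells solid] → remaining = 31
after view 3 [z-axis, 11 of 16 cells solid] → remaining = 25

25 voxels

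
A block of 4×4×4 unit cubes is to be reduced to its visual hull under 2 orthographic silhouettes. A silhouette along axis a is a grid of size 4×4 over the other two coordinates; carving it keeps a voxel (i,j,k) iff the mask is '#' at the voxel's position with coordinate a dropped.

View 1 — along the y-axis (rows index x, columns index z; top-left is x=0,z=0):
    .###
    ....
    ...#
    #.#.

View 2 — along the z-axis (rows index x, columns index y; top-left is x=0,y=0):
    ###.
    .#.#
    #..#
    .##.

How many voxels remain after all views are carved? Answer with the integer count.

|visual hull| = 15

before carving: 64 voxels (4×4×4)
  1. axis=1 (XZ plane), |mask|=6  ⇒  voxels=24
  2. axis=2 (XY plane), |mask|=9  ⇒  voxels=15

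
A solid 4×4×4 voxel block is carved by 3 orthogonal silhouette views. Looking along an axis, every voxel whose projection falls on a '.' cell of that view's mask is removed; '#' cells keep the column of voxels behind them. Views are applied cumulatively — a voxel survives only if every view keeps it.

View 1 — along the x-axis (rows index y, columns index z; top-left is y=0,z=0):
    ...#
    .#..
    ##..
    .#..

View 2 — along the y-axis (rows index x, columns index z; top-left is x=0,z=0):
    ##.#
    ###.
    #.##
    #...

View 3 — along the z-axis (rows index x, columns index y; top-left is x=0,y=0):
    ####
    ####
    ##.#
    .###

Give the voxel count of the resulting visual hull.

11 voxels

initial block: 4^3 = 64
V1 x: intersect with YZ mask (5 set) -- 20 left
V2 y: intersect with XZ mask (10 set) -- 12 left
V3 z: intersect with XY mask (14 set) -- 11 left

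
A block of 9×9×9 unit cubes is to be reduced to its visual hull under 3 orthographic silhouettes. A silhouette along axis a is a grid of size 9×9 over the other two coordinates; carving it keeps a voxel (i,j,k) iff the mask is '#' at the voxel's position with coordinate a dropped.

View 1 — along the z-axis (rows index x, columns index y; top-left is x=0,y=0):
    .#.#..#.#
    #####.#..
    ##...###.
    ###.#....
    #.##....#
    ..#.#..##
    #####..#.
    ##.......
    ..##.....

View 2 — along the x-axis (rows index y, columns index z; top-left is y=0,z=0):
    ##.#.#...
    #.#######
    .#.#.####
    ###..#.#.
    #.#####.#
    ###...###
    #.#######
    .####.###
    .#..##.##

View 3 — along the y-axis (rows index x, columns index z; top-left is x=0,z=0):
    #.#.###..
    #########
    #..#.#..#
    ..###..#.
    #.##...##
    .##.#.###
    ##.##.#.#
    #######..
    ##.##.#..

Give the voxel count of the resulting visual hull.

voxel count = 145

before carving: 729 voxels (9×9×9)
step 1: project along z, AND mask (37/81) → |grid| = 333
step 2: project along x, AND mask (56/81) → |grid| = 227
step 3: project along y, AND mask (51/81) → |grid| = 145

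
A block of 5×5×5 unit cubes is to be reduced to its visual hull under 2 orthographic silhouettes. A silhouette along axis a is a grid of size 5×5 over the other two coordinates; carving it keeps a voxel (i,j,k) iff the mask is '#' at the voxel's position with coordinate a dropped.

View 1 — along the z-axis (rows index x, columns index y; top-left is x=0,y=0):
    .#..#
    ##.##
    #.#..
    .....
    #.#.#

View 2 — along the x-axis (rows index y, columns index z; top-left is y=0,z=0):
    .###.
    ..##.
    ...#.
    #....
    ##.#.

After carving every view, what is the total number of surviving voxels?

|visual hull| = 25

before carving: 125 voxels (5×5×5)
  1. axis=2 (XY plane), |mask|=11  ⇒  voxels=55
  2. axis=0 (YZ plane), |mask|=10  ⇒  voxels=25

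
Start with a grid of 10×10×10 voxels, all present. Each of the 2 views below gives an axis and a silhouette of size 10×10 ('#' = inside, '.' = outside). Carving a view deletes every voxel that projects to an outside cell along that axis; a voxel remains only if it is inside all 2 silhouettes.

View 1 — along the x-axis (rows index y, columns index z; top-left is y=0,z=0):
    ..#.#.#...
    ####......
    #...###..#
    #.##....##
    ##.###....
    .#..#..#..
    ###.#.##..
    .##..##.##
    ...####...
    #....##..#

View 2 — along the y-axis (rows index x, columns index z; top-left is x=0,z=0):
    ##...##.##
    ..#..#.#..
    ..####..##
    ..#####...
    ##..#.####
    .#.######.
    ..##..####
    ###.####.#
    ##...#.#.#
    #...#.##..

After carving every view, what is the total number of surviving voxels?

before carving: 1000 voxels (10×10×10)
  1. axis=0 (YZ plane), |mask|=45  ⇒  voxels=450
  2. axis=1 (XZ plane), |mask|=57  ⇒  voxels=257

remaining voxels: 257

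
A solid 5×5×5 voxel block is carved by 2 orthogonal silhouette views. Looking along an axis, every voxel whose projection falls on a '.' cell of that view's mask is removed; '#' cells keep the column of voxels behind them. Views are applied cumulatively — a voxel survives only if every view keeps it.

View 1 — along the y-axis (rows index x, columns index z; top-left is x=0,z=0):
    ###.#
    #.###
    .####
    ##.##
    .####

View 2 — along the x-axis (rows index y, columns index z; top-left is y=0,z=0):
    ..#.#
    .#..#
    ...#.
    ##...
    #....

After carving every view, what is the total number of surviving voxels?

start: 5×5×5 = 125 voxels
after view 1 [y-axis, 20 of 25 cells solid] → remaining = 100
after view 2 [x-axis, 8 of 25 cells solid] → remaining = 32

remaining voxels: 32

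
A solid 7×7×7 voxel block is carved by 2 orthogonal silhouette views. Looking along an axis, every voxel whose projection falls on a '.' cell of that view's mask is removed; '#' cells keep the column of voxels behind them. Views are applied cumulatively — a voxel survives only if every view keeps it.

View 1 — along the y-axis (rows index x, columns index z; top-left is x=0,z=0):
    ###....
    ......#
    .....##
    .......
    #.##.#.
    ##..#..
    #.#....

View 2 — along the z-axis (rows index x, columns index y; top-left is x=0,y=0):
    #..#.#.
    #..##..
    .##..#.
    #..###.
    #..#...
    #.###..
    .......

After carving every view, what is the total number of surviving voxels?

start: 7×7×7 = 343 voxels
[1] y-view keeps 15 columns → grid now 105
[2] z-view keeps 19 columns → grid now 38

remaining voxels: 38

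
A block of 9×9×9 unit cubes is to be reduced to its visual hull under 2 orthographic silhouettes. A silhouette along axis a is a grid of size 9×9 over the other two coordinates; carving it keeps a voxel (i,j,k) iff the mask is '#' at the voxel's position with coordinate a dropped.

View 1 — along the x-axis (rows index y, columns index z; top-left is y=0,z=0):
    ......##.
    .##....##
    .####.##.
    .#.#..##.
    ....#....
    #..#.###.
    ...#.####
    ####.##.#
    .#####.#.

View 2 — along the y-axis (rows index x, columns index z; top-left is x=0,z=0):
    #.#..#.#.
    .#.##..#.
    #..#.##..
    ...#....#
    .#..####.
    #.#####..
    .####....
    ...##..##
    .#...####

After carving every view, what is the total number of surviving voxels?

before carving: 729 voxels (9×9×9)
  1. axis=0 (YZ plane), |mask|=40  ⇒  voxels=360
  2. axis=1 (XZ plane), |mask|=38  ⇒  voxels=177

remaining voxels: 177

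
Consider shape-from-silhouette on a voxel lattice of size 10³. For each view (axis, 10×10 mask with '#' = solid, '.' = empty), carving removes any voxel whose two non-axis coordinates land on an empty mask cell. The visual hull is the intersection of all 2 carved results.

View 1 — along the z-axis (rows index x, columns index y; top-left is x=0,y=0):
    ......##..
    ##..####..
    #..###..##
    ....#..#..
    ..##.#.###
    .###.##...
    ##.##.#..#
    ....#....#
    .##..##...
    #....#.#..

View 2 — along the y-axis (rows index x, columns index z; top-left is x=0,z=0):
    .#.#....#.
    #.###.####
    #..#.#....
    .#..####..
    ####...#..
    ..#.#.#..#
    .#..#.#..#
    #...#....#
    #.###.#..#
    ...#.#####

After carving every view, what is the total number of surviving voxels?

initial block: 10^3 = 1000
carve view 1 (along z, XY-mask fill 42/100): 420 voxels remain
carve view 2 (along y, XZ-mask fill 47/100): 204 voxels remain

204 voxels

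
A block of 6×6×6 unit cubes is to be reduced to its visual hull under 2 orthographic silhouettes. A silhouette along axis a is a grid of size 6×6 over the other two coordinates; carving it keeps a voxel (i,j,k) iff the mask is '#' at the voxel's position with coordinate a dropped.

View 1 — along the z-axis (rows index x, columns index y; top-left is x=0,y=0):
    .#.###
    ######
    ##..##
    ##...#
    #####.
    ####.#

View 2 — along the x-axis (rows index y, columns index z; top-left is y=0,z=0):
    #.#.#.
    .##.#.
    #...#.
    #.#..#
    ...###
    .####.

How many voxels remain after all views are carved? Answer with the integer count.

start: 6×6×6 = 216 voxels
after view 1 [z-axis, 27 of 36 cells solid] → remaining = 162
after view 2 [x-axis, 18 of 36 cells solid] → remaining = 83

83 voxels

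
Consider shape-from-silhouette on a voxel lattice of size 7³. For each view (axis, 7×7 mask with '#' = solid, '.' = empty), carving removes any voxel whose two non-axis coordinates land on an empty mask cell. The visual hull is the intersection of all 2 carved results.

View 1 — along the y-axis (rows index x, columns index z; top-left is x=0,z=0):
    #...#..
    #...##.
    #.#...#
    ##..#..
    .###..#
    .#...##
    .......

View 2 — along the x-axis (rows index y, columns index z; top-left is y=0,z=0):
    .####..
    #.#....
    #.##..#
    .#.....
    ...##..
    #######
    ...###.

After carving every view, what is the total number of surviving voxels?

|visual hull| = 56

start: 7×7×7 = 343 voxels
  1. axis=1 (XZ plane), |mask|=18  ⇒  voxels=126
  2. axis=0 (YZ plane), |mask|=23  ⇒  voxels=56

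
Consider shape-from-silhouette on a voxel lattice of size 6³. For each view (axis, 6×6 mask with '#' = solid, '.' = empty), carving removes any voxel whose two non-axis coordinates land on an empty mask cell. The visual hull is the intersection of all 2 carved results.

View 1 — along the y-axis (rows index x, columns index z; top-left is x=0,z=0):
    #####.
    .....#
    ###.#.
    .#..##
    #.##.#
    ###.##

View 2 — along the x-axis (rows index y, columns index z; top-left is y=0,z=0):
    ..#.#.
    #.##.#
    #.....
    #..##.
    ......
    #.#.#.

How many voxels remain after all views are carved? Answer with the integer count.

|visual hull| = 48

start: 6×6×6 = 216 voxels
after view 1 [y-axis, 22 of 36 cells solid] → remaining = 132
after view 2 [x-axis, 13 of 36 cells solid] → remaining = 48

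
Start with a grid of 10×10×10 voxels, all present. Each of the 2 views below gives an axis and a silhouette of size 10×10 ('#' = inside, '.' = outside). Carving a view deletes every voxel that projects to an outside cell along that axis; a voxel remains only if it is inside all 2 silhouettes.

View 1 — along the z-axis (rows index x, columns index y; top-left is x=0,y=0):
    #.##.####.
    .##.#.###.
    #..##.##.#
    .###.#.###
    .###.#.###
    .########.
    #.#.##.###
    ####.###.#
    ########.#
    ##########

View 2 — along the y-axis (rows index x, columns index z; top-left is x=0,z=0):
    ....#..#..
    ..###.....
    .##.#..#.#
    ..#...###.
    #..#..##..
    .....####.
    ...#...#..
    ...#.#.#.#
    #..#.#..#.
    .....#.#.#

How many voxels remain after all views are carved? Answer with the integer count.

262 voxels

before carving: 1000 voxels (10×10×10)
V1 z: intersect with XY mask (75 set) -- 750 left
V2 y: intersect with XZ mask (35 set) -- 262 left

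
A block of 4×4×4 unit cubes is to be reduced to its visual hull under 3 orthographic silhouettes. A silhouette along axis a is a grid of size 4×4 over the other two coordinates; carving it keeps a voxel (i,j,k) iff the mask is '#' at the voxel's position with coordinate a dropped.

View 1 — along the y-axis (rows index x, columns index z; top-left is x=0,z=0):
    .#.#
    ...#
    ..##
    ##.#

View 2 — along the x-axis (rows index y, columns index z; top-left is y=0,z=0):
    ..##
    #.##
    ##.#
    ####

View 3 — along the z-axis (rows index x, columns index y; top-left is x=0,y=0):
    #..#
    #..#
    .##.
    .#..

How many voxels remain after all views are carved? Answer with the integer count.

initial block: 4^3 = 64
  1. axis=1 (XZ plane), |mask|=8  ⇒  voxels=32
  2. axis=0 (YZ plane), |mask|=12  ⇒  voxels=26
  3. axis=2 (XY plane), |mask|=7  ⇒  voxels=10

10 voxels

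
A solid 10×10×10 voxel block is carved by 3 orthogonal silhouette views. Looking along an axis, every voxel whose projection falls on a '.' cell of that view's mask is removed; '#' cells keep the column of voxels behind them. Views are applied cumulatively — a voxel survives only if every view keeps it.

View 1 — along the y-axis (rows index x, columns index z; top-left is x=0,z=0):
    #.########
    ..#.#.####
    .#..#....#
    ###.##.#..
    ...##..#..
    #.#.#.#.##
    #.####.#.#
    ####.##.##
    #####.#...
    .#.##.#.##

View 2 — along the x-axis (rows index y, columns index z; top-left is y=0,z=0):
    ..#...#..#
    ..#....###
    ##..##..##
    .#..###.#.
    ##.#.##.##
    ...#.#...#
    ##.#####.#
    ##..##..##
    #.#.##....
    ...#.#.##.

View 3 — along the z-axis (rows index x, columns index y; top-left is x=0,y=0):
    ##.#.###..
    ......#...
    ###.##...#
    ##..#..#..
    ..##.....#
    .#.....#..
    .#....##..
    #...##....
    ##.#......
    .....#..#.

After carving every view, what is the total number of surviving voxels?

initial block: 10^3 = 1000
  1. axis=1 (XZ plane), |mask|=60  ⇒  voxels=600
  2. axis=0 (YZ plane), |mask|=50  ⇒  voxels=295
  3. axis=2 (XY plane), |mask|=33  ⇒  voxels=94

voxel count = 94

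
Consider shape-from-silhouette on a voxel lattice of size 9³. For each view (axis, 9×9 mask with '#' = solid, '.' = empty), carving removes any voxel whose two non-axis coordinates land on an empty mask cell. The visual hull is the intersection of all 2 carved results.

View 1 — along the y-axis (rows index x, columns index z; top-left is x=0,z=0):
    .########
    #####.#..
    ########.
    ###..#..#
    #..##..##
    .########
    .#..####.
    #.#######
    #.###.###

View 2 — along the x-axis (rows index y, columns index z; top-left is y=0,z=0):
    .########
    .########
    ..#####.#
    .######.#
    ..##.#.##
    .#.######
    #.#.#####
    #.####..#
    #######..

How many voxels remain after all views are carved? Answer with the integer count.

410 voxels

start: 9×9×9 = 729 voxels
  1. axis=1 (XZ plane), |mask|=60  ⇒  voxels=540
  2. axis=0 (YZ plane), |mask|=61  ⇒  voxels=410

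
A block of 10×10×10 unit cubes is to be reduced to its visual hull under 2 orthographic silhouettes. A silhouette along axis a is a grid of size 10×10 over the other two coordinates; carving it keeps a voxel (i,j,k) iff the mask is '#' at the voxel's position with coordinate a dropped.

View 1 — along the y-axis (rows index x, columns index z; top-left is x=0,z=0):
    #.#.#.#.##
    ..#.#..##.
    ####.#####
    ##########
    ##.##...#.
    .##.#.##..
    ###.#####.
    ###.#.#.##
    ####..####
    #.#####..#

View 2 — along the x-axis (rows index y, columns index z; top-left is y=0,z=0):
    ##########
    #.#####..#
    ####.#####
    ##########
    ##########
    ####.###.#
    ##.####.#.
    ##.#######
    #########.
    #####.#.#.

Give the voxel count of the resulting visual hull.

voxel count = 593

start: 10×10×10 = 1000 voxels
after view 1 [y-axis, 69 of 100 cells solid] → remaining = 690
after view 2 [x-axis, 86 of 100 cells solid] → remaining = 593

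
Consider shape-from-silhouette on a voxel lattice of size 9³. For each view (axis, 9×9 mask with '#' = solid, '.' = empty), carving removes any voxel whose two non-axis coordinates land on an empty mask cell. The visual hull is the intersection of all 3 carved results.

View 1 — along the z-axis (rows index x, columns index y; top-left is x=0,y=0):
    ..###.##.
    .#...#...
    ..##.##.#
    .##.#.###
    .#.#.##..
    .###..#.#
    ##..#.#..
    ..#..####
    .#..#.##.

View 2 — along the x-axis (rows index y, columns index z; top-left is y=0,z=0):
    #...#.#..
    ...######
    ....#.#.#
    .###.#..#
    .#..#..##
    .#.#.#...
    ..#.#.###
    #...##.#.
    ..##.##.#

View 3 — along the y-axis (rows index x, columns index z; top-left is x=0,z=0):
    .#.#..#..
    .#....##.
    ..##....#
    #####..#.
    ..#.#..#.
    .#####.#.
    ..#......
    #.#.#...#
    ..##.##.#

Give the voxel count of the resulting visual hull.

73 voxels

full grid |V| = 729
after view 1 [z-axis, 40 of 81 cells solid] → remaining = 360
after view 2 [x-axis, 38 of 81 cells solid] → remaining = 178
after view 3 [y-axis, 34 of 81 cells solid] → remaining = 73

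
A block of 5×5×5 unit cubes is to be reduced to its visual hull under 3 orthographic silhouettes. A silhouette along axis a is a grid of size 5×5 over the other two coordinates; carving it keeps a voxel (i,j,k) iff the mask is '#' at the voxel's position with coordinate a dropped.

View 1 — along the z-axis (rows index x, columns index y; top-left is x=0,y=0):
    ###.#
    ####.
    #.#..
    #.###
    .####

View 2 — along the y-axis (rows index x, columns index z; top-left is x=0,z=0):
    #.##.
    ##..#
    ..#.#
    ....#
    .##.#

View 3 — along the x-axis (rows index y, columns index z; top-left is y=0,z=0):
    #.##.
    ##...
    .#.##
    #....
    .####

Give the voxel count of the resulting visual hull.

|visual hull| = 23

start: 5×5×5 = 125 voxels
[1] z-view keeps 18 columns → grid now 90
[2] y-view keeps 12 columns → grid now 44
[3] x-view keeps 13 columns → grid now 23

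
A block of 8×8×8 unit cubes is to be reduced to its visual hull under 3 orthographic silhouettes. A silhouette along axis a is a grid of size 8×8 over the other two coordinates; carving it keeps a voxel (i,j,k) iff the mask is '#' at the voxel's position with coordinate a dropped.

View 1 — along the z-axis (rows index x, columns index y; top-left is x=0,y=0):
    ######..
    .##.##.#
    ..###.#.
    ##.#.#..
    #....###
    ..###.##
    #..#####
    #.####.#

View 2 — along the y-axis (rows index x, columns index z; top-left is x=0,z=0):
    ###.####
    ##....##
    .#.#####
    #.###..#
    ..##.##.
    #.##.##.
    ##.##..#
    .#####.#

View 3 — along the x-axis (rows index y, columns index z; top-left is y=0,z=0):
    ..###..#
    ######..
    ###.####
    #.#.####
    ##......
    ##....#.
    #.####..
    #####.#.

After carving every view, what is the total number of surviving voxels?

128 voxels

full grid |V| = 512
V1 z: intersect with XY mask (40 set) -- 320 left
V2 y: intersect with XZ mask (42 set) -- 213 left
V3 x: intersect with YZ mask (39 set) -- 128 left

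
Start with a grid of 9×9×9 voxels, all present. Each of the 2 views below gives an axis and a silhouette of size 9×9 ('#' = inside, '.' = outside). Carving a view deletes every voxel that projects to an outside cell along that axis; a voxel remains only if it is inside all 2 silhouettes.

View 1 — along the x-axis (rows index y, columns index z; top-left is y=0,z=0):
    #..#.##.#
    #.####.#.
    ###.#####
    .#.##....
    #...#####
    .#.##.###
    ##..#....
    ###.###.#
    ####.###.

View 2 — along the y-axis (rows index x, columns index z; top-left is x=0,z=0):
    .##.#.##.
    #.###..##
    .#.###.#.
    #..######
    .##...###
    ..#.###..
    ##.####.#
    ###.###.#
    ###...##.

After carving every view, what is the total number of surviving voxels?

291 voxels

before carving: 729 voxels (9×9×9)
V1 x: intersect with YZ mask (51 set) -- 459 left
V2 y: intersect with XZ mask (51 set) -- 291 left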